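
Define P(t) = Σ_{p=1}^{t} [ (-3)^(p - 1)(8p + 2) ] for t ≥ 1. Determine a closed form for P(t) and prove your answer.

P(t) = -(-3)^t(2t + 1) + 1

We claim P(t) = -(-3)^t(2t + 1) + 1 for all t ≥ 1.
Base case (t = 1): P(1) = 10, and the closed form gives 10. They agree.
Inductive step: assume the claim holds for t = p, so P(p) = -(-3)^p(2p + 1) + 1.
Then P(p+1) = P(p) + ((-3)^p(8p + 10)) = (-(-3)^p(2p + 1) + 1) + ((-3)^p(8p + 10)).
Simplifying, P(p+1) = 6(-3)^p·p + 9(-3)^p + 1 = -(-3)^(p+1)(2(p+1) + 1) + 1,
which is the closed form with t = p+1.
By the principle of mathematical induction, the result holds for all t ≥ 1.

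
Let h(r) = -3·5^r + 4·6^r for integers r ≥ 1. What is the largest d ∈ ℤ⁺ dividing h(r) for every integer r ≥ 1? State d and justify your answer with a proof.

Computing the first values: h(1) = 9 and h(2) = 69; gcd(9, 69) = 3, so d ≤ 3.
We prove 3 | -3·5^r + 4·6^r for all r ≥ 1 by induction on r.
For the base case r = 1: h(1) = 9 = 3·(3), so 3 | h(1).
For the inductive step, assume it holds for an arbitrary m ≥ 1, i.e. 3 | h(m). Then
h(m+1) − 6·h(m) = (-3·5^(m+1) + 4·6^(m+1)) − 6·(-3·5^m + 4·6^m) = (-3)·5^m·(5 − 6) = (3)·5^m. Since 3 | h(m) by the inductive hypothesis, 3 | 6·h(m); and 3 | 3 since 3 = 3·1. Therefore 3 | h(m+1).
Hence, by induction on r, the claim holds for every r ≥ 1.
Therefore the largest such d is 3.

d = 3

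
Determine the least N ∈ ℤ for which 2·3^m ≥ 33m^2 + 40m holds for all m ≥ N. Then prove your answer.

N = 6

At m = 5: 486 < 1025, so the inequality fails and N ≥ 6. We prove 2·3^m ≥ 33m^2 + 40m for all m ≥ 6.
Base step (m = 6): 2·3^m = 1458 and 33m^2 + 40m = 1428, so 1458 ≥ 1428.
Suppose the result is true for m = p, so 2·3^p ≥ 33p^2 + 40p.
Then 2·3^(p + 1) = 3·(2·3^p) ≥ 3·(33p^2 + 40p).
Also, for p ≥ 6 we have 3·(33p^2 + 40p) ≥ 33(p+1)^2 + 40(p+1), since 3·(33p^2 + 40p) − (33(p+1)^2 + 40(p+1)) = 66p^2 + 14p - 73, which is nonnegative for all p ≥ 6.
Combining, 2·3^(p + 1) ≥ 33(p+1)^2 + 40(p+1).
By the principle of mathematical induction, the result holds for all m ≥ 6.
Hence the smallest such N is 6.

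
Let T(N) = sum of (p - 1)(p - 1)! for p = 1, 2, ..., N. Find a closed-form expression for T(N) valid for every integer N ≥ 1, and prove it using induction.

We claim T(N) = N! - 1 for all N ≥ 1.
When N = 1: T(1) = 0, and the closed form gives 0. They agree.
Inductive step: suppose the statement holds for some p ≥ 1, so T(p) = p! - 1.
Then T(p+1) = T(p) + (p·p!) = (p! - 1) + (p·p!).
Simplifying, T(p+1) = (p+1)! - 1,
which is the closed form with N = p+1.
This completes the induction.

T(N) = N! - 1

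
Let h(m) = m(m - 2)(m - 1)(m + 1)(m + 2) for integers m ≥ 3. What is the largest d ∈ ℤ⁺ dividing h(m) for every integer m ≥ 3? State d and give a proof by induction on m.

d = 120

Computing the first values: h(3) = 120 and h(4) = 720; gcd(120, 720) = 120, so d ≤ 120.
We prove 120 | m(m - 2)(m - 1)(m + 1)(m + 2) for all m ≥ 3 by induction on m.
Base case (m = 3): h(3) = 120 = 120·(1), so 120 | h(3).
Suppose the result is true for m = k, i.e. 120 | h(k). Then
h(k+1) − h(k) = (k-1)·k·(k+1)·(k+2)·(k+3) − (k-2)·(k-1)·k·(k+1)·(k+2) = (k-1)·k·(k+1)·(k+2)·[(k+3) − (k-2)] = 5·(k-1)·k·(k+1)·(k+2). The product of 4 consecutive integers is divisible by (4)! = 24, so h(k+1) − h(k) is divisible by 5·24 = 120. By the inductive hypothesis 120 | h(k), hence 120 | h(k+1).
By the principle of mathematical induction, the result holds for all m ≥ 3.
Therefore the largest such d is 120.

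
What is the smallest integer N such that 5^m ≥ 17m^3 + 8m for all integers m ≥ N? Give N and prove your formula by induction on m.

N = 5

At m = 4: 625 < 1120, so the inequality fails and N ≥ 5. We prove 5^m ≥ 17m^3 + 8m for all m ≥ 5.
Base case (m = 5): 5^m = 3125 and 17m^3 + 8m = 2165, so 3125 ≥ 2165.
Suppose the result is true for m = r, so 5^r ≥ 17r^3 + 8r.
Then 5^(r + 1) = 5·(5^r) ≥ 5·(17r^3 + 8r).
Also, for r ≥ 5 we have 5·(17r^3 + 8r) ≥ 17(r+1)^3 + 8(r+1), since 5·(17r^3 + 8r) − (17(r+1)^3 + 8(r+1)) = 68r^3 - 51r^2 - 19r - 25, which is nonnegative for all r ≥ 5.
Combining, 5^(r + 1) ≥ 17(r+1)^3 + 8(r+1).
Hence, by induction on m, the claim holds for every m ≥ 5.
Hence the smallest such N is 5.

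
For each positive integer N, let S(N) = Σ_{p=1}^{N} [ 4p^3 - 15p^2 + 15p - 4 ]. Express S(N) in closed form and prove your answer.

S(N) = N(N - 1)(N^2 - 2N - 1)

We claim S(N) = N(N - 1)(N^2 - 2N - 1) for all N ≥ 1.
For the base case N = 1: S(1) = 0, and the closed form gives 0. They agree.
Inductive step: suppose the statement holds for some p ≥ 1, so S(p) = p(p^3 - 3p^2 + p + 1).
Then S(p+1) = S(p) + (p(4p^2 - 3p - 3)) = (p(p^3 - 3p^2 + p + 1)) + (p(4p^2 - 3p - 3)).
Simplifying, S(p+1) = p(p + 1)(p^2 - 2) = (p+1)((p+1) - 1)((p+1)^2 - 2(p+1) - 1),
which is the closed form with N = p+1.
By the principle of mathematical induction, the result holds for all N ≥ 1.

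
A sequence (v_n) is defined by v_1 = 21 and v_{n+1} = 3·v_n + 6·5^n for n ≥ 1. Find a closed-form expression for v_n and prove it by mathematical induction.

Computing the first terms: v_1 = 21, v_2 = 93, v_3 = 429. This suggests v_n = 2·3^n + 3·5^n.
When n = 1: the formula gives 21 = 21 = v_1.
Inductive step: assume the claim holds for n = r, so v_r = 2·3^r + 3·5^r.
Then v_{r+1} = 3·v_r + 6·5^r = 3·(2·3^r + 3·5^r) + 6·5^r = 2·3^(r + 1) + 3·5^(r + 1),
which is the claimed formula at n = r+1.
By the principle of mathematical induction, the result holds for all n ≥ 1.

v_n = 2·3^n + 3·5^n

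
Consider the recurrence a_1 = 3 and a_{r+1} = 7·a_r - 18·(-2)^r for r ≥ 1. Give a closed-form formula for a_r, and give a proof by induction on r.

Computing the first terms: a_1 = 3, a_2 = 57, a_3 = 327. This suggests a_r = -(-2)^(r + 1) + 7^r.
For the base case r = 1: the formula gives 3 = 3 = a_1.
Inductive step: assume the claim holds for r = p, so a_p = -(-2)^(p + 1) + 7^p.
Then a_{p+1} = 7·a_p - 18·(-2)^p = 7·(-(-2)^(p + 1) + 7^p) - 18·(-2)^p = -(-2)^(p + 2) + 7^(p + 1) = -(-2)^((p+1) + 1) + 7^(p+1),
which is the claimed formula at r = p+1.
By induction, the statement is established for all r ≥ 1.

a_r = -(-2)^(r + 1) + 7^r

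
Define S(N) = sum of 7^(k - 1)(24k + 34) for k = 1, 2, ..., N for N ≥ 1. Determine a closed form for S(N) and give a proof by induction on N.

S(N) = 7^N(4N + 5) - 5

We claim S(N) = 7^N(4N + 5) - 5 for all N ≥ 1.
For the base case N = 1: S(1) = 58, and the closed form gives 58. They agree.
Suppose the result is true for N = k, so S(k) = 7^k(4k + 5) - 5.
Then S(k+1) = S(k) + (7^k(24k + 58)) = (7^k(4k + 5) - 5) + (7^k(24k + 58)).
Simplifying, S(k+1) = 28·7^k·k + 63·7^k - 5 = 7^(k+1)(4(k+1) + 5) - 5,
which is the closed form with N = k+1.
By induction, the statement is established for all N ≥ 1.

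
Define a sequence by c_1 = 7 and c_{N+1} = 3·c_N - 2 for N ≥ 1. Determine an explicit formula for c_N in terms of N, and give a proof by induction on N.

c_N = 2·3^N + 1

Computing the first terms: c_1 = 7, c_2 = 19, c_3 = 55. This suggests c_N = 2·3^N + 1.
When N = 1: the formula gives 7 = 7 = c_1.
Inductive step: suppose the statement holds for some m ≥ 1, so c_m = 2·3^m + 1.
Then c_{m+1} = 3·c_m - 2 = 3·(2·3^m + 1) - 2 = 2·3^(m + 1) + 1,
which is the claimed formula at N = m+1.
By the principle of mathematical induction, the result holds for all N ≥ 1.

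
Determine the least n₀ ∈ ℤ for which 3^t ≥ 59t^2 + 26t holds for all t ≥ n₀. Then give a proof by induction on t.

At t = 7: 2187 < 3073, so the inequality fails and n₀ ≥ 8. We prove 3^t ≥ 59t^2 + 26t for all t ≥ 8.
When t = 8: 3^t = 6561 and 59t^2 + 26t = 3984, so 6561 ≥ 3984.
Inductive step: suppose the statement holds for some i ≥ 8, so 3^i ≥ 59i^2 + 26i.
Then 3^(i + 1) = 3·(3^i) ≥ 3·(59i^2 + 26i).
Also, for i ≥ 8 we have 3·(59i^2 + 26i) ≥ 59(i+1)^2 + 26(i+1), since 3·(59i^2 + 26i) − (59(i+1)^2 + 26(i+1)) = 118i^2 - 66i - 85, which is nonnegative for all i ≥ 8.
Combining, 3^(i + 1) ≥ 59(i+1)^2 + 26(i+1).
This completes the induction.
Hence the smallest such n₀ is 8.

n₀ = 8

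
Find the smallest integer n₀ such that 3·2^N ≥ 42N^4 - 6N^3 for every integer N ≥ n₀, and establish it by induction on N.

n₀ = 22

At N = 21: 6291456 < 8112636, so the inequality fails and n₀ ≥ 22. We prove 3·2^N ≥ 42N^4 - 6N^3 for all N ≥ 22.
Base step (N = 22): 3·2^N = 12582912 and 42N^4 - 6N^3 = 9774864, so 12582912 ≥ 9774864.
Inductive step: suppose the statement holds for some r ≥ 22, so 3·2^r ≥ 42r^4 - 6r^3.
Then 3·2^(r + 1) = 2·(3·2^r) ≥ 2·(42r^4 - 6r^3).
Also, for r ≥ 22 we have 2·(42r^4 - 6r^3) ≥ 42(r+1)^4 - 6(r+1)^3, since 2·(42r^4 - 6r^3) − (42(r+1)^4 - 6(r+1)^3) = 42r^4 - 174r^3 - 234r^2 - 150r - 36, which is nonnegative for all r ≥ 22.
Combining, 3·2^(r + 1) ≥ 42(r+1)^4 - 6(r+1)^3.
Hence, by induction on N, the claim holds for every N ≥ 22.
Hence the smallest such n₀ is 22.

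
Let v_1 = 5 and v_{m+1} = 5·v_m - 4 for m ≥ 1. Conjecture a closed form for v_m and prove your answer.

Computing the first terms: v_1 = 5, v_2 = 21, v_3 = 101. This suggests v_m = 4·5^(m - 1) + 1.
When m = 1: the formula gives 5 = 5 = v_1.
Suppose the result is true for m = k, so v_k = 4·5^(k - 1) + 1.
Then v_{k+1} = 5·v_k - 4 = 5·(4·5^(k - 1) + 1) - 4 = 4·5^k + 1 = 4·5^((k+1) - 1) + 1,
which is the claimed formula at m = k+1.
By induction, the statement is established for all m ≥ 1.

v_m = 4·5^(m - 1) + 1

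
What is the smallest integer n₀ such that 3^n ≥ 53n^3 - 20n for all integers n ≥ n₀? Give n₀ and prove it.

At n = 9: 19683 < 38457, so the inequality fails and n₀ ≥ 10. We prove 3^n ≥ 53n^3 - 20n for all n ≥ 10.
Base step (n = 10): 3^n = 59049 and 53n^3 - 20n = 52800, so 59049 ≥ 52800.
For the inductive step, assume it holds for an arbitrary j ≥ 10, so 3^j ≥ 53j^3 - 20j.
Then 3^(j + 1) = 3·(3^j) ≥ 3·(53j^3 - 20j).
Also, for j ≥ 10 we have 3·(53j^3 - 20j) ≥ 53(j+1)^3 - 20(j+1), since 3·(53j^3 - 20j) − (53(j+1)^3 - 20(j+1)) = 106j^3 - 159j^2 - 199j - 33, which is nonnegative for all j ≥ 10.
Combining, 3^(j + 1) ≥ 53(j+1)^3 - 20(j+1).
This completes the induction.
Hence the smallest such n₀ is 10.

n₀ = 10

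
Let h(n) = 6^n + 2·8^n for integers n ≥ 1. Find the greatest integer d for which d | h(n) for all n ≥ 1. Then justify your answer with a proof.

d = 2

Computing the first values: h(1) = 22 and h(2) = 164; gcd(22, 164) = 2, so d ≤ 2.
We prove 2 | 6^n + 2·8^n for all n ≥ 1 by induction on n.
For the base case n = 1: h(1) = 22 = 2·(11), so 2 | h(1).
Inductive step: suppose the statement holds for some j ≥ 1, i.e. 2 | h(j). Then
h(j+1) − 8·h(j) = (6^(j+1) + 2·8^(j+1)) − 8·(6^j + 2·8^j) = (1)·6^j·(6 − 8) = (-2)·6^j. Since 2 | h(j) by the inductive hypothesis, 2 | 8·h(j); and 2 | -2 since -2 = 2·-1. Therefore 2 | h(j+1).
By the principle of mathematical induction, the result holds for all n ≥ 1.
Therefore the largest such d is 2.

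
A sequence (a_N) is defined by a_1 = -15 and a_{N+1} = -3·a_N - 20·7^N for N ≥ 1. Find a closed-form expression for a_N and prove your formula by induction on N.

Computing the first terms: a_1 = -15, a_2 = -95, a_3 = -695. This suggests a_N = -(-3)^(N - 1) - 2·7^N.
Base step (N = 1): the formula gives -15 = -15 = a_1.
Inductive step: suppose the statement holds for some r ≥ 1, so a_r = -(-3)^(r - 1) - 2·7^r.
Then a_{r+1} = -3·a_r - 20·7^r = -3·(-(-3)^(r - 1) - 2·7^r) - 20·7^r = -(-3)^r - 2·7^(r + 1) = -(-3)^((r+1) - 1) - 2·7^(r+1),
which is the claimed formula at N = r+1.
By induction, the statement is established for all N ≥ 1.

a_N = -(-3)^(N - 1) - 2·7^N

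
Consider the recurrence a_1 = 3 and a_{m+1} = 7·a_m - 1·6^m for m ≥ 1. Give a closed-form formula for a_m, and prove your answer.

a_m = 6^m - 3·7^(m - 1)

Computing the first terms: a_1 = 3, a_2 = 15, a_3 = 69. This suggests a_m = 6^m - 3·7^(m - 1).
For the base case m = 1: the formula gives 3 = 3 = a_1.
Inductive step: suppose the statement holds for some j ≥ 1, so a_j = 6^j - 3·7^(j - 1).
Then a_{j+1} = 7·a_j - 1·6^j = 7·(6^j - 3·7^(j - 1)) - 1·6^j = 6^(j + 1) - 3·7^j = 6^(j+1) - 3·7^((j+1) - 1),
which is the claimed formula at m = j+1.
By the principle of mathematical induction, the result holds for all m ≥ 1.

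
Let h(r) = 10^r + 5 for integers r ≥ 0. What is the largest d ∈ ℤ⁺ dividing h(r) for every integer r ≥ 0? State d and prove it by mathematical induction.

d = 3

Computing the first values: h(0) = 6 and h(1) = 15; gcd(6, 15) = 3, so d ≤ 3.
We prove 3 | 10^r + 5 for all r ≥ 0 by induction on r.
Base step (r = 0): h(0) = 6 = 3·(2), so 3 | h(0).
Inductive step: suppose the statement holds for some i ≥ 0, i.e. 3 | h(i). Then
h(i+1) = 10^(i+1) + 5 = 10·(10^i + 5) - 45 = 10·h(i) - 45. The first term is divisible by 3 by the inductive hypothesis, and -45 is divisible by 3. Hence 3 | h(i+1).
By induction, the statement is established for all r ≥ 0.
Therefore the largest such d is 3.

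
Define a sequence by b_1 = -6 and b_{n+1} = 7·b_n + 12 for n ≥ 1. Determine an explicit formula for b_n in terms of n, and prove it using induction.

b_n = -4·7^(n - 1) - 2

Computing the first terms: b_1 = -6, b_2 = -30, b_3 = -198. This suggests b_n = -4·7^(n - 1) - 2.
When n = 1: the formula gives -6 = -6 = b_1.
Inductive step: suppose the statement holds for some j ≥ 1, so b_j = -4·7^(j - 1) - 2.
Then b_{j+1} = 7·b_j + 12 = 7·(-4·7^(j - 1) - 2) + 12 = -4·7^j - 2 = -4·7^((j+1) - 1) - 2,
which is the claimed formula at n = j+1.
By induction, the statement is established for all n ≥ 1.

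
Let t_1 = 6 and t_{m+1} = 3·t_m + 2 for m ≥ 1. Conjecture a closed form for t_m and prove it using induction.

Computing the first terms: t_1 = 6, t_2 = 20, t_3 = 62. This suggests t_m = 7·3^(m - 1) - 1.
When m = 1: the formula gives 6 = 6 = t_1.
Inductive step: assume the claim holds for m = i, so t_i = 7·3^(i - 1) - 1.
Then t_{i+1} = 3·t_i + 2 = 3·(7·3^(i - 1) - 1) + 2 = 7·3^i - 1 = 7·3^((i+1) - 1) - 1,
which is the claimed formula at m = i+1.
Hence, by induction on m, the claim holds for every m ≥ 1.

t_m = 7·3^(m - 1) - 1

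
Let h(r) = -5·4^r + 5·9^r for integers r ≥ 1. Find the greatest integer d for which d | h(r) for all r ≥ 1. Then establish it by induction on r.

Computing the first values: h(1) = 25 and h(2) = 325; gcd(25, 325) = 25, so d ≤ 25.
We prove 25 | -5·4^r + 5·9^r for all r ≥ 1 by induction on r.
Base step (r = 1): h(1) = 25 = 25·(1), so 25 | h(1).
Suppose the result is true for r = j, i.e. 25 | h(j). Then
h(j+1) − 9·h(j) = (-5·4^(j+1) + 5·9^(j+1)) − 9·(-5·4^j + 5·9^j) = (-5)·4^j·(4 − 9) = (25)·4^j. Since 25 | h(j) by the inductive hypothesis, 25 | 9·h(j); and 25 | 25 since 25 = 25·1. Therefore 25 | h(j+1).
This completes the induction.
Therefore the largest such d is 25.

d = 25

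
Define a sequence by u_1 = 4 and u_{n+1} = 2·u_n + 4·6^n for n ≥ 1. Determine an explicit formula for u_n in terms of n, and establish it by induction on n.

Computing the first terms: u_1 = 4, u_2 = 32, u_3 = 208. This suggests u_n = -2^n + 6^n.
When n = 1: the formula gives 4 = 4 = u_1.
Inductive step: suppose the statement holds for some i ≥ 1, so u_i = -2^i + 6^i.
Then u_{i+1} = 2·u_i + 4·6^i = 2·(-2^i + 6^i) + 4·6^i = -2^(i + 1) + 6^(i + 1),
which is the claimed formula at n = i+1.
By induction, the statement is established for all n ≥ 1.

u_n = -2^n + 6^n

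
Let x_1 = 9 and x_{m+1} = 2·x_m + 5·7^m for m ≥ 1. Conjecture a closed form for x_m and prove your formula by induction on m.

x_m = 2^m + 7^m

Computing the first terms: x_1 = 9, x_2 = 53, x_3 = 351. This suggests x_m = 2^m + 7^m.
When m = 1: the formula gives 9 = 9 = x_1.
Inductive step: suppose the statement holds for some i ≥ 1, so x_i = 2^i + 7^i.
Then x_{i+1} = 2·x_i + 5·7^i = 2·(2^i + 7^i) + 5·7^i = 2^(i + 1) + 7^(i + 1),
which is the claimed formula at m = i+1.
By the principle of mathematical induction, the result holds for all m ≥ 1.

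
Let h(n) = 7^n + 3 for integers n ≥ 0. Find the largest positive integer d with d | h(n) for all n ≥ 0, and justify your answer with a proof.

Computing the first values: h(0) = 4 and h(1) = 10; gcd(4, 10) = 2, so d ≤ 2.
We prove 2 | 7^n + 3 for all n ≥ 0 by induction on n.
Base step (n = 0): h(0) = 4 = 2·(2), so 2 | h(0).
Inductive step: suppose the statement holds for some p ≥ 0, i.e. 2 | h(p). Then
h(p+1) = 7^(p+1) + 3 = 7·(7^p + 3) - 18 = 7·h(p) - 18. The first term is divisible by 2 by the inductive hypothesis, and -18 is divisible by 2. Hence 2 | h(p+1).
This completes the induction.
Therefore the largest such d is 2.

d = 2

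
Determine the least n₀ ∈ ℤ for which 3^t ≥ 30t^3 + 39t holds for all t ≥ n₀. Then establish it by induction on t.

At t = 9: 19683 < 22221, so the inequality fails and n₀ ≥ 10. We prove 3^t ≥ 30t^3 + 39t for all t ≥ 10.
Base case (t = 10): 3^t = 59049 and 30t^3 + 39t = 30390, so 59049 ≥ 30390.
Suppose the result is true for t = m, so 3^m ≥ 30m^3 + 39m.
Then 3^(m + 1) = 3·(3^m) ≥ 3·(30m^3 + 39m).
Also, for m ≥ 10 we have 3·(30m^3 + 39m) ≥ 30(m+1)^3 + 39(m+1), since 3·(30m^3 + 39m) − (30(m+1)^3 + 39(m+1)) = 60m^3 - 90m^2 - 12m - 69, which is nonnegative for all m ≥ 10.
Combining, 3^(m + 1) ≥ 30(m+1)^3 + 39(m+1).
This completes the induction.
Hence the smallest such n₀ is 10.

n₀ = 10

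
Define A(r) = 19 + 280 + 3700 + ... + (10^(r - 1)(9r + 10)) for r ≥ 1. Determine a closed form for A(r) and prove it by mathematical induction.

A(r) = 10^r(r + 1) - 1

We claim A(r) = 10^r(r + 1) - 1 for all r ≥ 1.
Base case (r = 1): A(1) = 19, and the closed form gives 19. They agree.
Suppose the result is true for r = k, so A(k) = 10^k(k + 1) - 1.
Then A(k+1) = A(k) + (10^k(9k + 19)) = (10^k(k + 1) - 1) + (10^k(9k + 19)).
Simplifying, A(k+1) = 10·10^k·k + 20·10^k - 1 = 10^(k+1)((k+1) + 1) - 1,
which is the closed form with r = k+1.
Hence, by induction on r, the claim holds for every r ≥ 1.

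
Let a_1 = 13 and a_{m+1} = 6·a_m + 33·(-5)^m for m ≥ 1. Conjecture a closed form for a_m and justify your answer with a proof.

a_m = -3(-5)^m - 2·6^(m - 1)

Computing the first terms: a_1 = 13, a_2 = -87, a_3 = 303. This suggests a_m = -3(-5)^m - 2·6^(m - 1).
For the base case m = 1: the formula gives 13 = 13 = a_1.
Inductive step: assume the claim holds for m = i, so a_i = -3(-5)^i - 2·6^(i - 1).
Then a_{i+1} = 6·a_i + 33·(-5)^i = 6·(-3(-5)^i - 2·6^(i - 1)) + 33·(-5)^i = -3(-5)^(i + 1) - 2·6^i = -3(-5)^(i+1) - 2·6^((i+1) - 1),
which is the claimed formula at m = i+1.
This completes the induction.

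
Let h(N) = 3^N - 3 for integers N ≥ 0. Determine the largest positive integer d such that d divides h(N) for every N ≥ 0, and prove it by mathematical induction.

d = 2

Computing the first values: h(0) = -2 and h(1) = 0; gcd(-2, 0) = 2, so d ≤ 2.
We prove 2 | 3^N - 3 for all N ≥ 0 by induction on N.
When N = 0: h(0) = -2 = 2·(-1), so 2 | h(0).
For the inductive step, assume it holds for an arbitrary j ≥ 0, i.e. 2 | h(j). Then
h(j+1) = 3^(j+1) - 3 = 3·(3^j - 3) + 6 = 3·h(j) + 6. The first term is divisible by 2 by the inductive hypothesis, and 6 is divisible by 2. Hence 2 | h(j+1).
This completes the induction.
Therefore the largest such d is 2.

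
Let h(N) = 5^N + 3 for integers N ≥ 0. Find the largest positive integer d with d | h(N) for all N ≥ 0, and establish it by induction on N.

Computing the first values: h(0) = 4 and h(1) = 8; gcd(4, 8) = 4, so d ≤ 4.
We prove 4 | 5^N + 3 for all N ≥ 0 by induction on N.
For the base case N = 0: h(0) = 4 = 4·(1), so 4 | h(0).
For the inductive step, assume it holds for an arbitrary p ≥ 0, i.e. 4 | h(p). Then
h(p+1) = 5^(p+1) + 3 = 5·(5^p + 3) - 12 = 5·h(p) - 12. The first term is divisible by 4 by the inductive hypothesis, and -12 is divisible by 4. Hence 4 | h(p+1).
This completes the induction.
Therefore the largest such d is 4.

d = 4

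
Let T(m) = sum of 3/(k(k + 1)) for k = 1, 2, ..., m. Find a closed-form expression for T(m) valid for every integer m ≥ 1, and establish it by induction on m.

We claim T(m) = 3m/(m + 1) for all m ≥ 1.
Base step (m = 1): T(1) = 3/2, and the closed form gives 3/2. They agree.
Inductive step: suppose the statement holds for some k ≥ 1, so T(k) = 3k/(k + 1).
Then T(k+1) = T(k) + (3/((k + 1)(k + 2))) = (3k/(k + 1)) + (3/((k + 1)(k + 2))).
Simplifying, T(k+1) = 3(k + 1)/(k + 2) = 3(k+1)/((k+1) + 1),
which is the closed form with m = k+1.
By induction, the statement is established for all m ≥ 1.

T(m) = 3m/(m + 1)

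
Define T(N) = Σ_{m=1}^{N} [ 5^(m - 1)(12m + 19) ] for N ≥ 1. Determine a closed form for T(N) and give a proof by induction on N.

We claim T(N) = 5^N(3N + 4) - 4 for all N ≥ 1.
When N = 1: T(1) = 31, and the closed form gives 31. They agree.
For the inductive step, assume it holds for an arbitrary m ≥ 1, so T(m) = 5^m(3m + 4) - 4.
Then T(m+1) = T(m) + (5^m(12m + 31)) = (5^m(3m + 4) - 4) + (5^m(12m + 31)).
Simplifying, T(m+1) = 15·5^m·m + 35·5^m - 4 = 5^(m+1)(3(m+1) + 4) - 4,
which is the closed form with N = m+1.
By induction, the statement is established for all N ≥ 1.

T(N) = 5^N(3N + 4) - 4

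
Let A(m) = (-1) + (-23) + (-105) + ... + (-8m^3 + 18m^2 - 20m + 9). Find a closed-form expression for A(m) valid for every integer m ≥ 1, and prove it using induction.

A(m) = -m(2m^3 - 2m^2 + 3m - 2)

We claim A(m) = -m(2m^3 - 2m^2 + 3m - 2) for all m ≥ 1.
Base step (m = 1): A(1) = -1, and the closed form gives -1. They agree.
Inductive step: assume the claim holds for m = r, so A(r) = r(-2r^3 + 2r^2 - 3r + 2).
Then A(r+1) = A(r) + (-8r^3 - 6r^2 - 8r - 1) = (r(-2r^3 + 2r^2 - 3r + 2)) + (-8r^3 - 6r^2 - 8r - 1).
Simplifying, A(r+1) = -(r + 1)(2r^3 + 4r^2 + 5r + 1) = -(r+1)(2(r+1)^3 - 2(r+1)^2 + 3(r+1) - 2),
which is the closed form with m = r+1.
Hence, by induction on m, the claim holds for every m ≥ 1.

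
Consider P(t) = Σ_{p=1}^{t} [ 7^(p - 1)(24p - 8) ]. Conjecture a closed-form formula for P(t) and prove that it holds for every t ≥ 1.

We claim P(t) = 2·7^t(2t - 1) + 2 for all t ≥ 1.
When t = 1: P(1) = 16, and the closed form gives 16. They agree.
Suppose the result is true for t = p, so P(p) = 2·7^p(2p - 1) + 2.
Then P(p+1) = P(p) + (7^p(24p + 16)) = (2·7^p(2p - 1) + 2) + (7^p(24p + 16)).
Simplifying, P(p+1) = 28·7^p·p + 14·7^p + 2 = 2·7^(p+1)(2(p+1) - 1) + 2,
which is the closed form with t = p+1.
This completes the induction.

P(t) = 2·7^t(2t - 1) + 2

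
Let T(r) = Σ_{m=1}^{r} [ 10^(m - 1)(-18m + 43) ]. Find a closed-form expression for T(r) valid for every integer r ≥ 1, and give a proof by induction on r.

T(r) = 10^r(-2r + 5) - 5

We claim T(r) = 10^r(-2r + 5) - 5 for all r ≥ 1.
When r = 1: T(1) = 25, and the closed form gives 25. They agree.
Inductive step: assume the claim holds for r = m, so T(m) = 10^m(-2m + 5) - 5.
Then T(m+1) = T(m) + (10^m(-18m + 25)) = (10^m(-2m + 5) - 5) + (10^m(-18m + 25)).
Simplifying, T(m+1) = -20·10^m·m + 30·10^m - 5 = 10^(m+1)(-2(m+1) + 5) - 5,
which is the closed form with r = m+1.
By induction, the statement is established for all r ≥ 1.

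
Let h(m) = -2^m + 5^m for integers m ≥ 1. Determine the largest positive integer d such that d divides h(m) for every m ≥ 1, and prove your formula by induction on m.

Computing the first values: h(1) = 3 and h(2) = 21; gcd(3, 21) = 3, so d ≤ 3.
We prove 3 | -2^m + 5^m for all m ≥ 1 by induction on m.
Base step (m = 1): h(1) = 3 = 3·(1), so 3 | h(1).
Inductive step: suppose the statement holds for some r ≥ 1, i.e. 3 | h(r). Then
5^{r+1} − 2^{r+1} = 5·5^r − 2·2^r = 5·(5^r − 2^r) + (3)·2^r. The first term is divisible by 3 by the inductive hypothesis, and the second term (3)·2^r is divisible by 3 since 3 | 3. Hence 3 | h(r+1).
This completes the induction.
Therefore the largest such d is 3.

d = 3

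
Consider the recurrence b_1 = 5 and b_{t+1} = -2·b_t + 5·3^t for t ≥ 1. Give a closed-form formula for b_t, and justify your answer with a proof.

Computing the first terms: b_1 = 5, b_2 = 5, b_3 = 35. This suggests b_t = -(-2)^t + 3^t.
Base case (t = 1): the formula gives 5 = 5 = b_1.
Inductive step: assume the claim holds for t = k, so b_k = -(-2)^k + 3^k.
Then b_{k+1} = -2·b_k + 5·3^k = -2·(-(-2)^k + 3^k) + 5·3^k = -(-2)^(k + 1) + 3^(k + 1),
which is the claimed formula at t = k+1.
Hence, by induction on t, the claim holds for every t ≥ 1.

b_t = -(-2)^t + 3^t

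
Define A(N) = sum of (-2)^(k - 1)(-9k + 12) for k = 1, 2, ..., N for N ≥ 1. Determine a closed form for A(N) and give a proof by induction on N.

A(N) = 3(-2)^N(N - 1) + 3

We claim A(N) = 3(-2)^N(N - 1) + 3 for all N ≥ 1.
When N = 1: A(1) = 3, and the closed form gives 3. They agree.
Inductive step: suppose the statement holds for some k ≥ 1, so A(k) = 3(-2)^k(k - 1) + 3.
Then A(k+1) = A(k) + ((-2)^k(-9k + 3)) = (3(-2)^k(k - 1) + 3) + ((-2)^k(-9k + 3)).
Simplifying, A(k+1) = -6(-2)^k·k + 3 = 3(-2)^(k+1)((k+1) - 1) + 3,
which is the closed form with N = k+1.
By induction, the statement is established for all N ≥ 1.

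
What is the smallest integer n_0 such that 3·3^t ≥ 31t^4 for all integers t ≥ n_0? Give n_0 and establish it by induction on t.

At t = 10: 177147 < 310000, so the inequality fails and n_0 ≥ 11. We prove 3·3^t ≥ 31t^4 for all t ≥ 11.
For the base case t = 11: 3·3^t = 531441 and 31t^4 = 453871, so 531441 ≥ 453871.
Suppose the result is true for t = m, so 3·3^m ≥ 31m^4.
Then 3·3^(m + 1) = 3·(3·3^m) ≥ 3·(31m^4).
Also, for m ≥ 11 we have 3·(31m^4) ≥ 31(m+1)^4, since 3 ≥ (1 + 1/m)^4 for all m ≥ 11.
Combining, 3·3^(m + 1) ≥ 31(m+1)^4.
This completes the induction.
Hence the smallest such n_0 is 11.

n_0 = 11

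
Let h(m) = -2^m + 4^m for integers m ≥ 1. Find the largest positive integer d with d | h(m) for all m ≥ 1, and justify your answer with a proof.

d = 2

Computing the first values: h(1) = 2 and h(2) = 12; gcd(2, 12) = 2, so d ≤ 2.
We prove 2 | -2^m + 4^m for all m ≥ 1 by induction on m.
For the base case m = 1: h(1) = 2 = 2·(1), so 2 | h(1).
Inductive step: suppose the statement holds for some i ≥ 1, i.e. 2 | h(i). Then
4^{i+1} − 2^{i+1} = 4·4^i − 2·2^i = 4·(4^i − 2^i) + (2)·2^i. The first term is divisible by 2 by the inductive hypothesis, and the second term (2)·2^i is divisible by 2 since 2 | 2. Hence 2 | h(i+1).
By the principle of mathematical induction, the result holds for all m ≥ 1.
Therefore the largest such d is 2.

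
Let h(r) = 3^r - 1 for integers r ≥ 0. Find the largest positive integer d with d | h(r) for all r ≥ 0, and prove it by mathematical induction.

Computing the first values: h(0) = 0 and h(1) = 2; gcd(0, 2) = 2, so d ≤ 2.
We prove 2 | 3^r - 1 for all r ≥ 0 by induction on r.
For the base case r = 0: h(0) = 0 = 2·(0), so 2 | h(0).
Inductive step: assume the claim holds for r = p, i.e. 2 | h(p). Then
h(p+1) = 3^(p+1) - 1 = 3·(3^p - 1) + 2 = 3·h(p) + 2. The first term is divisible by 2 by the inductive hypothesis, and 2 is divisible by 2. Hence 2 | h(p+1).
Hence, by induction on r, the claim holds for every r ≥ 0.
Therefore the largest such d is 2.

d = 2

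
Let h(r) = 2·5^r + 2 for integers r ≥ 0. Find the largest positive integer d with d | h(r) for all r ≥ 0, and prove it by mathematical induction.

d = 4

Computing the first values: h(0) = 4 and h(1) = 12; gcd(4, 12) = 4, so d ≤ 4.
We prove 4 | 2·5^r + 2 for all r ≥ 0 by induction on r.
When r = 0: h(0) = 4 = 4·(1), so 4 | h(0).
Suppose the result is true for r = i, i.e. 4 | h(i). Then
h(i+1) = 2·5^(i+1) + 2 = 5·(2·5^i + 2) - 8 = 5·h(i) - 8. The first term is divisible by 4 by the inductive hypothesis, and -8 is divisible by 4. Hence 4 | h(i+1).
By induction, the statement is established for all r ≥ 0.
Therefore the largest such d is 4.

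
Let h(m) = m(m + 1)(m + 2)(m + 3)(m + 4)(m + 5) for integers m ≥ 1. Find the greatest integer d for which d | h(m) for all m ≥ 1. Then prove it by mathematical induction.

d = 720

Computing the first values: h(1) = 720 and h(2) = 5040; gcd(720, 5040) = 720, so d ≤ 720.
We prove 720 | m(m + 1)(m + 2)(m + 3)(m + 4)(m + 5) for all m ≥ 1 by induction on m.
For the base case m = 1: h(1) = 720 = 720·(1), so 720 | h(1).
Inductive step: assume the claim holds for m = j, i.e. 720 | h(j). Then
h(j+1) − h(j) = (j+1)·(j+2)·(j+3)·(j+4)·(j+5)·(j+6) − j·(j+1)·(j+2)·(j+3)·(j+4)·(j+5) = (j+1)·(j+2)·(j+3)·(j+4)·(j+5)·[(j+6) − j] = 6·(j+1)·(j+2)·(j+3)·(j+4)·(j+5). The product of 5 consecutive integers is divisible by (5)! = 120, so h(j+1) − h(j) is divisible by 6·120 = 720. By the inductive hypothesis 720 | h(j), hence 720 | h(j+1).
This completes the induction.
Therefore the largest such d is 720.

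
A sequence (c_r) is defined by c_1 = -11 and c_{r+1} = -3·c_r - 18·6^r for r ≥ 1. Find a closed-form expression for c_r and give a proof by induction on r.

c_r = (-3)^(r - 1) - 2·6^r

Computing the first terms: c_1 = -11, c_2 = -75, c_3 = -423. This suggests c_r = (-3)^(r - 1) - 2·6^r.
When r = 1: the formula gives -11 = -11 = c_1.
Inductive step: assume the claim holds for r = p, so c_p = (-3)^(p - 1) - 2·6^p.
Then c_{p+1} = -3·c_p - 18·6^p = -3·((-3)^(p - 1) - 2·6^p) - 18·6^p = (-3)^p - 2·6^(p + 1) = (-3)^((p+1) - 1) - 2·6^(p+1),
which is the claimed formula at r = p+1.
Hence, by induction on r, the claim holds for every r ≥ 1.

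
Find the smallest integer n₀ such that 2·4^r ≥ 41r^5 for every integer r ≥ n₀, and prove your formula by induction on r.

n₀ = 11

At r = 10: 2097152 < 4100000, so the inequality fails and n₀ ≥ 11. We prove 2·4^r ≥ 41r^5 for all r ≥ 11.
For the base case r = 11: 2·4^r = 8388608 and 41r^5 = 6603091, so 8388608 ≥ 6603091.
Suppose the result is true for r = i, so 2·4^i ≥ 41i^5.
Then 2·4^(i + 1) = 4·(2·4^i) ≥ 4·(41i^5).
Also, for i ≥ 11 we have 4·(41i^5) ≥ 41(i+1)^5, since 4 ≥ (1 + 1/i)^5 for all i ≥ 11.
Combining, 2·4^(i + 1) ≥ 41(i+1)^5.
Hence, by induction on r, the claim holds for every r ≥ 11.
Hence the smallest such n₀ is 11.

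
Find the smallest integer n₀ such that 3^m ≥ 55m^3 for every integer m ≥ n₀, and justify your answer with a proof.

At m = 9: 19683 < 40095, so the inequality fails and n₀ ≥ 10. We prove 3^m ≥ 55m^3 for all m ≥ 10.
Base case (m = 10): 3^m = 59049 and 55m^3 = 55000, so 59049 ≥ 55000.
Suppose the result is true for m = p, so 3^p ≥ 55p^3.
Then 3^(p + 1) = 3·(3^p) ≥ 3·(55p^3).
Also, for p ≥ 10 we have 3·(55p^3) ≥ 55(p+1)^3, since 3 ≥ (1 + 1/p)^3 for all p ≥ 10.
Combining, 3^(p + 1) ≥ 55(p+1)^3.
By the principle of mathematical induction, the result holds for all m ≥ 10.
Hence the smallest such n₀ is 10.

n₀ = 10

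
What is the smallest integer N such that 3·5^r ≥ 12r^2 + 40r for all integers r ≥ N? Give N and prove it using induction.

N = 3

At r = 2: 75 < 128, so the inequality fails and N ≥ 3. We prove 3·5^r ≥ 12r^2 + 40r for all r ≥ 3.
When r = 3: 3·5^r = 375 and 12r^2 + 40r = 228, so 375 ≥ 228.
Inductive step: suppose the statement holds for some j ≥ 3, so 3·5^j ≥ 12j^2 + 40j.
Then 3·5^(j + 1) = 5·(3·5^j) ≥ 5·(12j^2 + 40j).
Also, for j ≥ 3 we have 5·(12j^2 + 40j) ≥ 12(j+1)^2 + 40(j+1), since 5·(12j^2 + 40j) − (12(j+1)^2 + 40(j+1)) = 48j^2 + 136j - 52, which is nonnegative for all j ≥ 3.
Combining, 3·5^(j + 1) ≥ 12(j+1)^2 + 40(j+1).
By induction, the statement is established for all r ≥ 3.
Hence the smallest such N is 3.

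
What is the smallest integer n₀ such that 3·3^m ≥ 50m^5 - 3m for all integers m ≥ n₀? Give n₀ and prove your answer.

At m = 14: 14348907 < 26891158, so the inequality fails and n₀ ≥ 15. We prove 3·3^m ≥ 50m^5 - 3m for all m ≥ 15.
For the base case m = 15: 3·3^m = 43046721 and 50m^5 - 3m = 37968705, so 43046721 ≥ 37968705.
Inductive step: suppose the statement holds for some i ≥ 15, so 3·3^i ≥ 50i^5 - 3i.
Then 3·3^(i + 1) = 3·(3·3^i) ≥ 3·(50i^5 - 3i).
Also, for i ≥ 15 we have 3·(50i^5 - 3i) ≥ 50(i+1)^5 - 3(i+1), since 3·(50i^5 - 3i) − (50(i+1)^5 - 3(i+1)) = 100i^5 - 250i^4 - 500i^3 - 500i^2 - 256i - 47, which is nonnegative for all i ≥ 15.
Combining, 3·3^(i + 1) ≥ 50(i+1)^5 - 3(i+1).
By induction, the statement is established for all m ≥ 15.
Hence the smallest such n₀ is 15.

n₀ = 15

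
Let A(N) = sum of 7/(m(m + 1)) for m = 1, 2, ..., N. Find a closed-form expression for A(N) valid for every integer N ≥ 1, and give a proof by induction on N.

A(N) = 7N/(N + 1)

We claim A(N) = 7N/(N + 1) for all N ≥ 1.
Base case (N = 1): A(1) = 7/2, and the closed form gives 7/2. They agree.
For the inductive step, assume it holds for an arbitrary m ≥ 1, so A(m) = 7m/(m + 1).
Then A(m+1) = A(m) + (7/((m + 1)(m + 2))) = (7m/(m + 1)) + (7/((m + 1)(m + 2))).
Simplifying, A(m+1) = 7(m + 1)/(m + 2) = 7(m+1)/((m+1) + 1),
which is the closed form with N = m+1.
By the principle of mathematical induction, the result holds for all N ≥ 1.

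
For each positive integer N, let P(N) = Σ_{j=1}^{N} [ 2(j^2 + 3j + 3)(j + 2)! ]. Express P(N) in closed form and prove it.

We claim P(N) = (2N + 2)(N + 3)! - 12 for all N ≥ 1.
When N = 1: P(1) = 84, and the closed form gives 84. They agree.
Suppose the result is true for N = j, so P(j) = (2j + 2)(j + 3)! - 12.
Then P(j+1) = P(j) + (2(j^2 + 5j + 7)(j + 3)!) = ((2j + 2)(j + 3)! - 12) + (2(j^2 + 5j + 7)(j + 3)!).
Simplifying, P(j+1) = (2(j+1) + 2)((j+1) + 3)! - 12,
which is the closed form with N = j+1.
By induction, the statement is established for all N ≥ 1.

P(N) = (2N + 2)(N + 3)! - 12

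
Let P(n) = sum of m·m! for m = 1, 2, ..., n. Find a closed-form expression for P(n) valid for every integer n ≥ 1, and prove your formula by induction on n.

We claim P(n) = (n + 1)! - 1 for all n ≥ 1.
When n = 1: P(1) = 1, and the closed form gives 1. They agree.
Inductive step: assume the claim holds for n = m, so P(m) = (m + 1)! - 1.
Then P(m+1) = P(m) + ((m + 1)(m + 1)!) = ((m + 1)! - 1) + ((m + 1)(m + 1)!).
Simplifying, P(m+1) = ((m+1) + 1)! - 1,
which is the closed form with n = m+1.
This completes the induction.

P(n) = (n + 1)! - 1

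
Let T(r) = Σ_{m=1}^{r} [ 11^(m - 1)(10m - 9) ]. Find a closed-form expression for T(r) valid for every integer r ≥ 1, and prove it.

T(r) = 11^r(r - 1) + 1

We claim T(r) = 11^r(r - 1) + 1 for all r ≥ 1.
When r = 1: T(1) = 1, and the closed form gives 1. They agree.
Suppose the result is true for r = m, so T(m) = 11^m(m - 1) + 1.
Then T(m+1) = T(m) + (11^m(10m + 1)) = (11^m(m - 1) + 1) + (11^m(10m + 1)).
Simplifying, T(m+1) = 11^(m + 1)m + 1 = 11^(m+1)((m+1) - 1) + 1,
which is the closed form with r = m+1.
By the principle of mathematical induction, the result holds for all r ≥ 1.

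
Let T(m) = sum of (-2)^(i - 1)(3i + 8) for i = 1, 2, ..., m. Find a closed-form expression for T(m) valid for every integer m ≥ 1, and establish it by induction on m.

T(m) = -(-2)^m(m + 3) + 3

We claim T(m) = -(-2)^m(m + 3) + 3 for all m ≥ 1.
When m = 1: T(1) = 11, and the closed form gives 11. They agree.
Inductive step: suppose the statement holds for some i ≥ 1, so T(i) = -(-2)^i(i + 3) + 3.
Then T(i+1) = T(i) + ((-2)^i(3i + 11)) = (-(-2)^i(i + 3) + 3) + ((-2)^i(3i + 11)).
Simplifying, T(i+1) = -(-2)^(i + 1)i - (-2)^(i + 3) + 3 = -(-2)^(i+1)((i+1) + 3) + 3,
which is the closed form with m = i+1.
By the principle of mathematical induction, the result holds for all m ≥ 1.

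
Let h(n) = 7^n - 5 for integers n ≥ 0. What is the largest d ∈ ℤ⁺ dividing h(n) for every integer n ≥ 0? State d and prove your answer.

Computing the first values: h(0) = -4 and h(1) = 2; gcd(-4, 2) = 2, so d ≤ 2.
We prove 2 | 7^n - 5 for all n ≥ 0 by induction on n.
For the base case n = 0: h(0) = -4 = 2·(-2), so 2 | h(0).
Inductive step: suppose the statement holds for some r ≥ 0, i.e. 2 | h(r). Then
h(r+1) = 7^(r+1) - 5 = 7·(7^r - 5) + 30 = 7·h(r) + 30. The first term is divisible by 2 by the inductive hypothesis, and 30 is divisible by 2. Hence 2 | h(r+1).
By induction, the statement is established for all n ≥ 0.
Therefore the largest such d is 2.

d = 2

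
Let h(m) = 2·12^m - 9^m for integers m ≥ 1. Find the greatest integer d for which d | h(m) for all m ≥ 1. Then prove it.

d = 3

Computing the first values: h(1) = 15 and h(2) = 207; gcd(15, 207) = 3, so d ≤ 3.
We prove 3 | 2·12^m - 9^m for all m ≥ 1 by induction on m.
For the base case m = 1: h(1) = 15 = 3·(5), so 3 | h(1).
Inductive step: suppose the statement holds for some r ≥ 1, i.e. 3 | h(r). Then
h(r+1) − 12·h(r) = (2·12^(r+1) - 9^(r+1)) − 12·(2·12^r - 9^r) = (-1)·9^r·(9 − 12) = (3)·9^r. Since 3 | h(r) by the inductive hypothesis, 3 | 12·h(r); and 3 | 3 since 3 = 3·1. Therefore 3 | h(r+1).
This completes the induction.
Therefore the largest such d is 3.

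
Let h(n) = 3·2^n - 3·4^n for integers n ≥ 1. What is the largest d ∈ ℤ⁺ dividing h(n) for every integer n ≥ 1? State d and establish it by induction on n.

d = 6

Computing the first values: h(1) = -6 and h(2) = -36; gcd(-6, -36) = 6, so d ≤ 6.
We prove 6 | 3·2^n - 3·4^n for all n ≥ 1 by induction on n.
For the base case n = 1: h(1) = -6 = 6·(-1), so 6 | h(1).
Inductive step: assume the claim holds for n = k, i.e. 6 | h(k). Then
h(k+1) − 4·h(k) = (3·2^(k+1) - 3·4^(k+1)) − 4·(3·2^k - 3·4^k) = (3)·2^k·(2 − 4) = (-6)·2^k. Since 6 | h(k) by the inductive hypothesis, 6 | 4·h(k); and 6 | -6 since -6 = 6·-1. Therefore 6 | h(k+1).
Hence, by induction on n, the claim holds for every n ≥ 1.
Therefore the largest such d is 6.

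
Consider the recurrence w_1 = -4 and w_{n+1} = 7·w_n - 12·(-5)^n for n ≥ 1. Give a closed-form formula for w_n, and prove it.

w_n = (-5)^n + 7^(n - 1)

Computing the first terms: w_1 = -4, w_2 = 32, w_3 = -76. This suggests w_n = (-5)^n + 7^(n - 1).
Base case (n = 1): the formula gives -4 = -4 = w_1.
Suppose the result is true for n = j, so w_j = (-5)^j + 7^(j - 1).
Then w_{j+1} = 7·w_j - 12·(-5)^j = 7·((-5)^j + 7^(j - 1)) - 12·(-5)^j = (-5)^(j + 1) + 7^j = (-5)^(j+1) + 7^((j+1) - 1),
which is the claimed formula at n = j+1.
Hence, by induction on n, the claim holds for every n ≥ 1.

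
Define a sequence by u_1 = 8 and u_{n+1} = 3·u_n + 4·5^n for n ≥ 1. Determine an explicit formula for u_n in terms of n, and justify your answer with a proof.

u_n = -2·3^(n - 1) + 2·5^n

Computing the first terms: u_1 = 8, u_2 = 44, u_3 = 232. This suggests u_n = -2·3^(n - 1) + 2·5^n.
Base step (n = 1): the formula gives 8 = 8 = u_1.
Inductive step: assume the claim holds for n = p, so u_p = -2·3^(p - 1) + 2·5^p.
Then u_{p+1} = 3·u_p + 4·5^p = 3·(-2·3^(p - 1) + 2·5^p) + 4·5^p = -2·3^p + 2·5^(p + 1) = -2·3^((p+1) - 1) + 2·5^(p+1),
which is the claimed formula at n = p+1.
By the principle of mathematical induction, the result holds for all n ≥ 1.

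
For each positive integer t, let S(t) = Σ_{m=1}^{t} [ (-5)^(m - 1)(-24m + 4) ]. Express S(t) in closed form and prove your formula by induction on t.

S(t) = 4(-5)^t·t

We claim S(t) = 4(-5)^t·t for all t ≥ 1.
Base step (t = 1): S(1) = -20, and the closed form gives -20. They agree.
Suppose the result is true for t = m, so S(m) = 4(-5)^m·m.
Then S(m+1) = S(m) + ((-5)^m(-24m - 20)) = (4(-5)^m·m) + ((-5)^m(-24m - 20)).
Simplifying, S(m+1) = (-5)^(m + 1)(4m + 4) = 4(-5)^(m+1)·(m+1),
which is the closed form with t = m+1.
Hence, by induction on t, the claim holds for every t ≥ 1.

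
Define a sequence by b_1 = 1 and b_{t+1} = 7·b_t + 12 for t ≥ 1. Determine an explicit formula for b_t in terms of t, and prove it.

Computing the first terms: b_1 = 1, b_2 = 19, b_3 = 145. This suggests b_t = 3·7^(t - 1) - 2.
For the base case t = 1: the formula gives 1 = 1 = b_1.
Inductive step: suppose the statement holds for some k ≥ 1, so b_k = 3·7^(k - 1) - 2.
Then b_{k+1} = 7·b_k + 12 = 7·(3·7^(k - 1) - 2) + 12 = 3·7^k - 2 = 3·7^((k+1) - 1) - 2,
which is the claimed formula at t = k+1.
By induction, the statement is established for all t ≥ 1.

b_t = 3·7^(t - 1) - 2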